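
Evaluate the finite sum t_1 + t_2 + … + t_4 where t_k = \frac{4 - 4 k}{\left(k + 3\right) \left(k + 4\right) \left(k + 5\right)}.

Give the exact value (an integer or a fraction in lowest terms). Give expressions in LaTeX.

t_(k+1)/t_k = k*(k + 3)/((k - 1)*(k + 6)).
A = k + 3, B = k + 6, C = k - 1.
f must satisfy (k + 3)·f(k+1) − (k + 5)·f(k) = k - 1.
Bound: deg f ≤ 2.
A polynomial solution: f(k) = k*(k - 5)/12.
So s_k = (B(k−1)f/C)·t_k = (k*(k - 5)*(k + 5)/(12*(k - 1)))·t_k = -k*(k - 5)/(3*(k + 3)*(k + 4)).
Verify: 4*(1 - k)/(k**3 + 12*k**2 + 47*k + 60) matches t_k.
Evaluate s at k=5 and k=1: 0 and 1/15; difference -1/15.

Σ = -1/15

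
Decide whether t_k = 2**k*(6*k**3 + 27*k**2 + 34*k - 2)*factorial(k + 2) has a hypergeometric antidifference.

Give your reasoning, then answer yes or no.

Yes. s_k = 2**k*(3*k**2 - 4)*factorial(k + 2).

Compute t_(k+1)/t_k: get 2*(6*k**4 + 63*k**3 + 241*k**2 + 383*k + 195)/(6*k**3 + 27*k**2 + 34*k - 2).
So A=2*k + 6 and B=1, with C=k**3 + 9*k**2/2 + 17*k/3 - 1/3.
Set up (2*k + 6)·f(k+1) − (1)·f(k) − (k**3 + 9*k**2/2 + 17*k/3 - 1/3) = 0.
deg f ≤ 2 (via 1,0,3).
Solving with deg f ≤ 2: f(k) = (3*k**2 - 4)/6.
Certificate R = B(k−1)f/C = (3*k**2 - 4)/(6*k**3 + 27*k**2 + 34*k - 2) gives s_k = 2**k*(3*k**2 - 4)*factorial(k + 2).
Δs = 2**k*(6*k**3 + 27*k**2 + 34*k - 2)*factorial(k + 2), as required.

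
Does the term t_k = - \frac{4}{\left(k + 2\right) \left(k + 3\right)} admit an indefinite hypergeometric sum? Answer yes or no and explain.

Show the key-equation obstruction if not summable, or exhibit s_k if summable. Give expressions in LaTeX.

Yes. s_k = - \frac{2 k}{k + 2}.

t_(k+1)/t_k = (k + 2)/(k + 4).
Take A(k)=k + 2, B(k)=k + 4, C(k)=1.
Solve (k + 2)·f(k+1) − (k + 3)·f(k) = 1.
Degrees (1,1,0) ⇒ d ≤ 1.
Coefficient equations give f(k) = k/2.
Certificate R = B(k−1)f/C = k*(k + 3)/2 gives s_k = -2*k/(k + 2).
s_(k+1) − s_k = -4/(k**2 + 5*k + 6) = t_k.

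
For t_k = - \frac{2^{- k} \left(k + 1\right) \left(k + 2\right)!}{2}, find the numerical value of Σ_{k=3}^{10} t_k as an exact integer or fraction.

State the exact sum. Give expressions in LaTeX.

Compute t_(k+1)/t_k: get (k + 2)*(k + 3)/(2*(k + 1)).
Take A(k)=k/2 + 3/2, B(k)=1, C(k)=k + 1.
f must satisfy (k/2 + 3/2)·f(k+1) − (1)·f(k) = k + 1.
From deg A=1, deg B=0, deg C=1: d=0.
Solving with deg f ≤ 0: f(k) = 2.
Then R = B(k−1)f/C = 2/(k + 1), so s_k = R(k)·t_k = -factorial(k + 2)/2**k.
Verify: -(k + 1)*factorial(k + 2)/(2*2**k) matches t_k.
Sum = s_(11) − s_(3); s_(11) = -6081075/2, s_(3) = -15 ⇒ -6081045/2.

Σ = -6081045/2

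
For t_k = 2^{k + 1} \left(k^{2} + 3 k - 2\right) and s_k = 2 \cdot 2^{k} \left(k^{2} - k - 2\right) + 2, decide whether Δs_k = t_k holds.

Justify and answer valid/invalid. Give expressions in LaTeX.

s_(k+1) = 2*2**(k + 1)*(-k + (k + 1)**2 - 3) + 2
s_(k+1) − s_k = 2**(k + 1)*(k**2 + 3*k - 2)
(s_(k+1) − s_k) − t_k = 0

Valid: the claim telescopes to t_k.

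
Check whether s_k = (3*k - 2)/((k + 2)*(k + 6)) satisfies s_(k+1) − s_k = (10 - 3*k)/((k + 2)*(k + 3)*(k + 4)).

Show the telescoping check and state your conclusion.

Invalid: residual 6*(3*k**2 + 9*k - 34)/(k**5 + 22*k**4 + 185*k**3 + 740*k**2 + 1404*k + 1008) ≠ 0.

s_(k+1) = (3*k + 1)/((k + 3)*(k + 7))
s_(k+1) − s_k = (-3*k**2 + k + 54)/(k**4 + 18*k**3 + 113*k**2 + 288*k + 252)
(s_(k+1) − s_k) − t_k = 6*(3*k**2 + 9*k - 34)/(k**5 + 22*k**4 + 185*k**3 + 740*k**2 + 1404*k + 1008)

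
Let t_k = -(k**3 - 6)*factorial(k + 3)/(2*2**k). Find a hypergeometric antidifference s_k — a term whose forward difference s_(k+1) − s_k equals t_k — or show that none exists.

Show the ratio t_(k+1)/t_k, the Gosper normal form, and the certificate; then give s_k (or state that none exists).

s_k = -(k - 3)*(k - 1)*factorial(k + 3)/2**k

r(k) = (k + 4)*((k + 1)**3 - 6)/(2*(k**3 - 6)) after simplifying.
Gosper form: A/B · C(k+1)/C(k) with A=k/2 + 2, B=1, C=k**3 - 6.
Key eq: (k/2 + 2)·f(k+1) = (1)·f(k) + (k**3 - 6).
deg f ≤ 2 (via 1,0,3).
Solve for f: f(k) = 2*(k - 3)*(k - 1) (degree 2 ≤ 2).
Get s_k = R·t_k = -(k - 3)*(k - 1)*factorial(k + 3)/2**k with R(k) = B(k−1)f(k)/C(k) = 2*(k - 3)*(k - 1)/(k**3 - 6).
Check: Δs_k = -(k**3 - 6)*factorial(k + 3)/(2*2**k). ✓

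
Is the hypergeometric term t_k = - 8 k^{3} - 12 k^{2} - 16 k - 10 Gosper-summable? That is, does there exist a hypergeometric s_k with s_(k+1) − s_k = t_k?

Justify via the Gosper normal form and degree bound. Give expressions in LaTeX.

Yes. s_k = 2 k \left(- k^{3} - 2 k - 2\right).

r(k) = (4*k**3 + 18*k**2 + 32*k + 23)/(4*k**3 + 6*k**2 + 8*k + 5) after simplifying.
Gosper form: A/B · C(k+1)/C(k) with A=1, B=1, C=k**3 + 3*k**2/2 + 2*k + 5/4.
Key eq: (1)·f(k+1) = (1)·f(k) + (k**3 + 3*k**2/2 + 2*k + 5/4).
Bound: deg f ≤ 4.
Match coefficients ⇒ f(k) = k*(k**3 + 2*k + 2)/4.
Certificate R = B(k−1)f/C = k*(k**3 + 2*k + 2)/(4*k**3 + 6*k**2 + 8*k + 5) gives s_k = 2*k*(-k**3 - 2*k - 2).
Check: Δs_k = -8*k**3 - 12*k**2 - 16*k - 10. ✓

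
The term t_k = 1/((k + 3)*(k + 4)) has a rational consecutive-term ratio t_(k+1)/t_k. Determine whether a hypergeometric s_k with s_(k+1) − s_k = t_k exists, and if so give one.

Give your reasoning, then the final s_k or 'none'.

s_k = k/(3*(k + 3))

Step 1: r(k) = (k + 3)/(k + 5).
Take A(k)=k + 3, B(k)=k + 5, C(k)=1.
Solve (k + 3)·f(k+1) − (k + 4)·f(k) = 1.
Degrees (1,1,0) ⇒ d ≤ 1.
Solving with deg f ≤ 1: f(k) = k/3.
Get s_k = R·t_k = k/(3*(k + 3)) with R(k) = B(k−1)f(k)/C(k) = k*(k + 4)/3.
Δs = 1/(k**2 + 7*k + 12), as required.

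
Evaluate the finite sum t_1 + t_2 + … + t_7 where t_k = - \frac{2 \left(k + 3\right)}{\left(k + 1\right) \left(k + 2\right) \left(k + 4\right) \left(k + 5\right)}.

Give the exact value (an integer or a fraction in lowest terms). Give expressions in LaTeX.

The ratio is (k + 1)*(k + 4)**2/((k + 3)**2*(k + 6)).
Take A(k)=k + 1, B(k)=k + 6, C(k)=k**2 + 6*k + 9.
Solve (k + 1)·f(k+1) − (k + 5)·f(k) = k**2 + 6*k + 9.
From deg A=1, deg B=1, deg C=2: d=4.
Coefficient equations give f(k) = k*(k + 2)*(k + 3)*(k + 5)/8.
Then R = B(k−1)f/C = k*(k + 2)*(k + 5)**2/(8*(k + 3)), so s_k = R(k)·t_k = k*(-k - 5)/(4*(k**2 + 5*k + 4)).
Verify: 2*(-k - 3)/(k**4 + 12*k**3 + 49*k**2 + 78*k + 40) matches t_k.
Telescoping: Σ = s_(8) − s_(1) = -13/54 − (-3/20) = -49/540.

Σ = -49/540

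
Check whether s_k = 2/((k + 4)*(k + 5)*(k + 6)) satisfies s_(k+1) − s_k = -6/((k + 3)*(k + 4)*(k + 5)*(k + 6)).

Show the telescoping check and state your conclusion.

Invalid: residual 24/(k**5 + 25*k**4 + 245*k**3 + 1175*k**2 + 2754*k + 2520) ≠ 0.

s_(k+1) = 2/((k + 5)*(k + 6)*(k + 7))
s_(k+1) − s_k = -6/((k + 4)*(k + 5)*(k + 6)*(k + 7))
(s_(k+1) − s_k) − t_k = 24/((k + 3)*(k + 4)*(k + 5)*(k + 6)*(k + 7))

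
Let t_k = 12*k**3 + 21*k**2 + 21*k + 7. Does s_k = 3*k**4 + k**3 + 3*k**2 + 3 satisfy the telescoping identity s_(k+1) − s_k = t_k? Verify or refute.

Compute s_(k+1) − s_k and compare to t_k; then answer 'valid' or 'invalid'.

s_(k+1) = 3*(k + 1)**4 + (k + 1)**3 + 3*(k + 1)**2 + 3
s_(k+1) − s_k = 12*k**3 + 21*k**2 + 21*k + 7
(s_(k+1) − s_k) − t_k = 0

valid (s_(k+1) − s_k reduces to t_k)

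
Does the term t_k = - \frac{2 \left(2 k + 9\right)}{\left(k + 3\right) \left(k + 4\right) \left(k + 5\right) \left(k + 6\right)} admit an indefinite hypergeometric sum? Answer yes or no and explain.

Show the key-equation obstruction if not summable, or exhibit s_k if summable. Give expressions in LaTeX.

Yes. s_k = \frac{2 k \left(- k - 8\right)}{15 \left(k^{2} + 8 k + 15\right)}.

t_(k+1)/t_k = (k + 3)*(2*k + 11)/((k + 7)*(2*k + 9)).
Gosper form: A/B · C(k+1)/C(k) with A=k + 3, B=k + 7, C=k + 9/2.
Key eq: (k + 3)·f(k+1) = (k + 6)·f(k) + (k + 9/2).
Degrees (1,1,1) ⇒ d ≤ 3.
Solving with deg f ≤ 3: f(k) = k*(k + 4)*(k + 8)/30.
Certificate R = B(k−1)f/C = k*(k + 4)*(k + 6)*(k + 8)/(15*(2*k + 9)) gives s_k = 2*k*(-k - 8)/(15*(k**2 + 8*k + 15)).
s_(k+1) − s_k = 2*(-2*k - 9)/(k**4 + 18*k**3 + 119*k**2 + 342*k + 360) = t_k.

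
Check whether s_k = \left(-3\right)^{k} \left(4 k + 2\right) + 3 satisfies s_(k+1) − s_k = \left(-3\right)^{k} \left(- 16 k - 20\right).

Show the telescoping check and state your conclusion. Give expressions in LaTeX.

valid; difference matches t_k

s_(k+1) = -6*(-3)**k*(2*k + 3) + 3
s_(k+1) − s_k = (-3)**k*(-16*k - 20)
(s_(k+1) − s_k) − t_k = 0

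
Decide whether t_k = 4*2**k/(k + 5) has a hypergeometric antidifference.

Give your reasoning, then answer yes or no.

Step 1: r(k) = 2*(k + 5)/(k + 6).
Take A(k)=2*k + 10, B(k)=k + 6, C(k)=1.
Set up (2*k + 10)·f(k+1) − (k + 5)·f(k) − (1) = 0.
d = -1 from the (1,1,0) case.
Negative degree bound (-1): no f exists, t_k not Gosper-summable.

No. Not Gosper-summable.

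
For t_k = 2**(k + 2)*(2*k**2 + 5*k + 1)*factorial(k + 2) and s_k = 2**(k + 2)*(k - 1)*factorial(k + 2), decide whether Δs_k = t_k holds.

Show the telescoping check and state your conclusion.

s_(k+1) = 2**(k + 3)*k*factorial(k + 3)
s_(k+1) − s_k = 2**(k + 2)*(2*k**2 + 5*k + 1)*factorial(k + 2)
(s_(k+1) − s_k) − t_k = 0

Valid — Δs_k = t_k.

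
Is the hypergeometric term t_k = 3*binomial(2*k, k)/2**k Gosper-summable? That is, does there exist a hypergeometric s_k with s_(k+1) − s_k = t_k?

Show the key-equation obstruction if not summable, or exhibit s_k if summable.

No; the degree bound rules out any f.

The ratio is (2*k + 1)/(k + 1).
Normal form (A,B,C) = (2*k + 1, k + 1, 1).
Key eq: (2*k + 1)·f(k+1) = (k)·f(k) + (1).
Bound: deg f ≤ -1.
d = -1 < 0 ⇒ no nonzero polynomial f; not summable.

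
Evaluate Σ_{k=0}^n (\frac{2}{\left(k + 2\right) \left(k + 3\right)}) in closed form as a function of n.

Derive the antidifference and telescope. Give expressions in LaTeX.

S(n) = \frac{n + 1}{n + 3}

Ratio r(k) = (k + 2)/(k + 4).
Gosper form: A/B · C(k+1)/C(k) with A=k + 2, B=k + 4, C=1.
f must satisfy (k + 2)·f(k+1) − (k + 3)·f(k) = 1.
deg f ≤ 1 (via 1,1,0).
Solve for f: f(k) = k/2 (degree 1 ≤ 1).
Get s_k = R·t_k = k/(k + 2) with R(k) = B(k−1)f(k)/C(k) = k*(k + 3)/2.
Δs = 2/(k**2 + 5*k + 6), as required.
Evaluate: s_(n+1) = (n + 1)/(n + 3); subtract s_(0) = 0 ⇒ S(n) = (n + 1)/(n + 3).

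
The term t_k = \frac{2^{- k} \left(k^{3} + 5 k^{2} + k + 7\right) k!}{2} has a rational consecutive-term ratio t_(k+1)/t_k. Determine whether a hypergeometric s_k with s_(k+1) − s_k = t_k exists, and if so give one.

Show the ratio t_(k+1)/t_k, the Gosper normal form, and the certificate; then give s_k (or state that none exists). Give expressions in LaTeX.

s_k = 2^{- k} \left(k^{2} + 4 k - 2\right) k!

The ratio is (k + 1)*(k + (k + 1)**3 + 5*(k + 1)**2 + 8)/(2*(k**3 + 5*k**2 + k + 7)).
Gosper form: A/B · C(k+1)/C(k) with A=k/2 + 1/2, B=1, C=k**3 + 5*k**2 + k + 7.
Set up (k/2 + 1/2)·f(k+1) − (1)·f(k) − (k**3 + 5*k**2 + k + 7) = 0.
From deg A=1, deg B=0, deg C=3: d=2.
A polynomial solution: f(k) = 2*(k**2 + 4*k - 2).
Certificate R = B(k−1)f/C = 2*(k**2 + 4*k - 2)/(k**3 + 5*k**2 + k + 7) gives s_k = (k**2 + 4*k - 2)*factorial(k)/2**k.
Check: Δs_k = (k**3 + 5*k**2 + k + 7)*factorial(k)/(2*2**k). ✓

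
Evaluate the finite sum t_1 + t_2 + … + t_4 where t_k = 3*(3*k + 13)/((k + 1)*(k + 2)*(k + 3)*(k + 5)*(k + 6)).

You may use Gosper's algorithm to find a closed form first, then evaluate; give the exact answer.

The ratio is (k + 1)*(k + 5)*(3*k + 16)/((k + 4)*(k + 7)*(3*k + 13)).
Gosper form: A/B · C(k+1)/C(k) with A=k + 1, B=k + 7, C=k**2 + 25*k/3 + 52/3.
Need (k + 1)·f(k+1) − (k + 6)·f(k) = k**2 + 25*k/3 + 52/3.
d = 5 from the (1,1,2) case.
Solving with deg f ≤ 5: f(k) = k*(k + 3)*(k + 4)*(k**2 + 8*k + 17)/30.
Get s_k = R·t_k = 3*k*(k**2 + 8*k + 17)/(10*(k**3 + 8*k**2 + 17*k + 10)) with R(k) = B(k−1)f(k)/C(k) = k*(k + 3)*(k + 6)*(k**2 + 8*k + 17)/(10*(3*k + 13)).
Verify: 3*(3*k + 13)/(k**5 + 17*k**4 + 107*k**3 + 307*k**2 + 396*k + 180) matches t_k.
Telescoping: Σ = s_(5) − s_(1) = 41/140 − (13/60) = 8/105.

Σ = 8/105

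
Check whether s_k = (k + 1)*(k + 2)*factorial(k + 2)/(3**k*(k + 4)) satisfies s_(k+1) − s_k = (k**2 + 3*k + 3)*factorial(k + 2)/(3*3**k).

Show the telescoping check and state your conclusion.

Invalid: residual -(k + 1)*(k**2 + 6*k + 6)*factorial(k + 2)/(3**k*(k + 4)*(k + 5)) ≠ 0.

s_(k+1) = (k + 2)*(k + 3)*factorial(k + 3)/(3*3**k*(k + 5))
s_(k+1) − s_k = (k + 2)*(k**3 + 7*k**2 + 15*k + 21)*factorial(k + 2)/(3*3**k*(k + 4)*(k + 5))
(s_(k+1) − s_k) − t_k = -(k + 1)*(k**2 + 6*k + 6)*factorial(k + 2)/(3**k*(k + 4)*(k + 5))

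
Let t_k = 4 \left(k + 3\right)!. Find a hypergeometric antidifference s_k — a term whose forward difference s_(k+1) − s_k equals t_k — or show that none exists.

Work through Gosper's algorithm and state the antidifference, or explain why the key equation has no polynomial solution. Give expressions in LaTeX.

not Gosper-summable; s_k does not exist

Ratio r(k) = k + 4.
Gosper form: A/B · C(k+1)/C(k) with A=k + 4, B=1, C=1.
f must satisfy (k + 4)·f(k+1) − (1)·f(k) = 1.
d = -1 from the (1,0,0) case.
d = -1 < 0 ⇒ no nonzero polynomial f; not summable.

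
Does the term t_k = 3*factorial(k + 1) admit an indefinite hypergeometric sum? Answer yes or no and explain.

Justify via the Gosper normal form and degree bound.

t_(k+1)/t_k = k + 2.
Normal form (A,B,C) = (k + 2, 1, 1).
f must satisfy (k + 2)·f(k+1) − (1)·f(k) = 1.
From deg A=1, deg B=0, deg C=0: d=-1.
Negative degree bound (-1): no f exists, t_k not Gosper-summable.

No — negative degree bound, so no certificate f.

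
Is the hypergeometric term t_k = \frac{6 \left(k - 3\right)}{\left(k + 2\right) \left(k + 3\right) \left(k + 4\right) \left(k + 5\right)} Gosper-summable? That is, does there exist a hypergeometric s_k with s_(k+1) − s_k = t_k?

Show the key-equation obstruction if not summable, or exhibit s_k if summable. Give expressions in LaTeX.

Yes. s_k = \frac{k \left(- k^{2} - 9 k - 44\right)}{6 \left(k + 2\right) \left(k + 3\right) \left(k + 4\right)}.

Step 1: r(k) = (k - 2)*(k + 2)/((k - 3)*(k + 6)).
Factor: A=k + 2; B=k + 6; C=k - 3.
Need (k + 2)·f(k+1) − (k + 5)·f(k) = k - 3.
d = 3 from the (1,1,1) case.
Solving with deg f ≤ 3: f(k) = -k*(k**2 + 9*k + 44)/36.
Then R = B(k−1)f/C = -k*(k + 5)*(k**2 + 9*k + 44)/(36*(k - 3)), so s_k = R(k)·t_k = k*(-k**2 - 9*k - 44)/(6*(k + 2)*(k + 3)*(k + 4)).
Δs = 6*(k - 3)/(k**4 + 14*k**3 + 71*k**2 + 154*k + 120), as required.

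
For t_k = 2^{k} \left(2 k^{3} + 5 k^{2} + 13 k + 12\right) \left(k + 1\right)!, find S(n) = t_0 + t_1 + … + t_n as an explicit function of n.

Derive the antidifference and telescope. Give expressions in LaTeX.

S(n) = 2 \cdot 2^{n} n^{4} n! + 8 \cdot 2^{n} n^{3} n! + 18 \cdot 2^{n} n^{2} n! + 28 \cdot 2^{n} n n! + 16 \cdot 2^{n} n! - 4

r(k) = 2*(2*k**4 + 15*k**3 + 51*k**2 + 90*k + 64)/(2*k**3 + 5*k**2 + 13*k + 12) after simplifying.
So A=2*k + 4 and B=1, with C=k**3 + 5*k**2/2 + 13*k/2 + 6.
Set up (2*k + 4)·f(k+1) − (1)·f(k) − (k**3 + 5*k**2/2 + 13*k/2 + 6) = 0.
deg f ≤ 2 (via 1,0,3).
A polynomial solution: f(k) = (k**2 - k + 4)/2.
Then R = B(k−1)f/C = (k**2 - k + 4)/(2*k**3 + 5*k**2 + 13*k + 12), so s_k = R(k)·t_k = 2**k*(k**2 - k + 4)*factorial(k + 1).
s_(k+1) − s_k = 2**k*(2*k**3 + 5*k**2 + 13*k + 12)*factorial(k + 1) = t_k.
Evaluate: s_(n+1) = 2**(n + 1)*(n**2 + n + 4)*factorial(n + 2); subtract s_(0) = 4 ⇒ S(n) = 2*2**n*n**4*factorial(n) + 8*2**n*n**3*factorial(n) + 18*2**n*n**2*factorial(n) + 28*2**n*n*factorial(n) + 16*2**n*factorial(n) - 4.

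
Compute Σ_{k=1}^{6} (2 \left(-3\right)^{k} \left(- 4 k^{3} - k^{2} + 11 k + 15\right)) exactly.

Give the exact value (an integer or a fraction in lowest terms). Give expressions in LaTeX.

Σ = -1003860

Ratio r(k) = 3*(-4*k**3 - 13*k**2 - 3*k + 21)/(4*k**3 + k**2 - 11*k - 15).
Factor: A=-3; B=1; C=k**3 + k**2/4 - 11*k/4 - 15/4.
Set up (-3)·f(k+1) − (1)·f(k) − (k**3 + k**2/4 - 11*k/4 - 15/4) = 0.
d = 3 from the (0,0,3) case.
Coefficient equations give f(k) = -(2*k**3 - 4*k**2 - 4*k - 3)/8.
Then R = B(k−1)f/C = -(2*k**3 - 4*k**2 - 4*k - 3)/(2*(4*k**3 + k**2 - 11*k - 15)), so s_k = R(k)·t_k = (-3)**k*(2*k**3 - 4*k**2 - 4*k - 3).
s_(k+1) − s_k = 2*(-3)**k*(-4*k**3 - k**2 + 11*k + 15) = t_k.
Sum = s_(7) − s_(1); s_(7) = -1003833, s_(1) = 27 ⇒ -1003860.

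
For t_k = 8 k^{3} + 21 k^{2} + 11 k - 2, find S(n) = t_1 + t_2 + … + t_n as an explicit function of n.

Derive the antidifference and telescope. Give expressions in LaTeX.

The ratio is (8*k**3 + 45*k**2 + 77*k + 38)/(8*k**3 + 21*k**2 + 11*k - 2).
Normal form (A,B,C) = (1, 1, k**3 + 21*k**2/8 + 11*k/8 - 1/4).
Key eq: (1)·f(k+1) = (1)·f(k) + (k**3 + 21*k**2/8 + 11*k/8 - 1/4).
deg f ≤ 4 (via 0,0,3).
Match coefficients ⇒ f(k) = k*(k + 1)*(2*k**2 + k - 4)/8.
R(k) = B(k−1)·f(k)/C(k) = k*(2*k**2 + k - 4)/(8*k**2 + 13*k - 2); s_k = R·t_k = k*(2*k**3 + 3*k**2 - 3*k - 4).
Check: Δs_k = 8*k**3 + 21*k**2 + 11*k - 2. ✓
Σ_(k=1)^n t_k = s_(n+1) − s_(1) = (2*n**4 + 11*n**3 + 18*n**2 + 7*n - 2) − (-2), i.e. n*(2*n**3 + 11*n**2 + 18*n + 7).

S(n) = n \left(2 n^{3} + 11 n^{2} + 18 n + 7\right)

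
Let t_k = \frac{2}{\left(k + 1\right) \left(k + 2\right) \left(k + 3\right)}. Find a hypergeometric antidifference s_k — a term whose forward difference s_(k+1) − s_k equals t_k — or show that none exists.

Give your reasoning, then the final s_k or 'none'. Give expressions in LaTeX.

r(k) = (k + 1)/(k + 4) after simplifying.
Gosper form: A/B · C(k+1)/C(k) with A=k + 1, B=k + 4, C=1.
Need (k + 1)·f(k+1) − (k + 3)·f(k) = 1.
d = 2 from the (1,1,0) case.
Match coefficients ⇒ f(k) = k*(k + 3)/4.
Then R = B(k−1)f/C = k*(k + 3)**2/4, so s_k = R(k)·t_k = k*(k + 3)/(2*(k + 1)*(k + 2)).
s_(k+1) − s_k = 2/(k**3 + 6*k**2 + 11*k + 6) = t_k.

s_k = \frac{k \left(k + 3\right)}{2 \left(k + 1\right) \left(k + 2\right)}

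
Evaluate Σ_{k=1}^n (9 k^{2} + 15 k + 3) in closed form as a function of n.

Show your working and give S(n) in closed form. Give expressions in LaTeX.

r(k) = (3*k**2 + 11*k + 9)/(3*k**2 + 5*k + 1) after simplifying.
Normal form (A,B,C) = (1, 1, k**2 + 5*k/3 + 1/3).
Key eq: (1)·f(k+1) = (1)·f(k) + (k**2 + 5*k/3 + 1/3).
Bound: deg f ≤ 3.
Solving with deg f ≤ 3: f(k) = k*(k**2 + k - 1)/3.
Certificate R = B(k−1)f/C = k*(k**2 + k - 1)/(3*k**2 + 5*k + 1) gives s_k = 3*k*(k**2 + k - 1).
Verify: 9*k**2 + 15*k + 3 matches t_k.
Telescope: S(n) = s_(n+1) − s_(1) = 3*n**3 + 12*n**2 + 12*n + 3 − (3) = 3*n*(n**2 + 4*n + 4).

S(n) = 3 n \left(n^{2} + 4 n + 4\right)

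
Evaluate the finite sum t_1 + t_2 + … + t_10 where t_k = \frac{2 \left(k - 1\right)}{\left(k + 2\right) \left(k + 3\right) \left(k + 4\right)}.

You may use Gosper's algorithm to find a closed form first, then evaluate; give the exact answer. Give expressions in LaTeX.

t_(k+1)/t_k = k*(k + 2)/((k - 1)*(k + 5)).
Take A(k)=k + 2, B(k)=k + 5, C(k)=k - 1.
f must satisfy (k + 2)·f(k+1) − (k + 4)·f(k) = k - 1.
Bound: deg f ≤ 2.
Match coefficients ⇒ f(k) = k*(k - 7)/12.
Get s_k = R·t_k = k*(k - 7)/(6*(k + 2)*(k + 3)) with R(k) = B(k−1)f(k)/C(k) = k*(k - 7)*(k + 4)/(12*(k - 1)).
Δs = 2*(k - 1)/(k**3 + 9*k**2 + 26*k + 24), as required.
Sum = s_(11) − s_(1); s_(11) = 11/273, s_(1) = -1/12 ⇒ 45/364.

Σ = 45/364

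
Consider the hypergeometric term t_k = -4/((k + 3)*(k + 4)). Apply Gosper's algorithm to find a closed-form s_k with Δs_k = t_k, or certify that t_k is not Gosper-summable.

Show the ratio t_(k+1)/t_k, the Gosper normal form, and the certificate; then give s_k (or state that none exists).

s_k = -4*k/(3*k + 9)

Ratio r(k) = (k + 3)/(k + 5).
Take A(k)=k + 3, B(k)=k + 5, C(k)=1.
Need (k + 3)·f(k+1) − (k + 4)·f(k) = 1.
d = 1 from the (1,1,0) case.
Coefficient equations give f(k) = k/3.
So s_k = (B(k−1)f/C)·t_k = (k*(k + 4)/3)·t_k = -4*k/(3*k + 9).
Check: Δs_k = -4/(k**2 + 7*k + 12). ✓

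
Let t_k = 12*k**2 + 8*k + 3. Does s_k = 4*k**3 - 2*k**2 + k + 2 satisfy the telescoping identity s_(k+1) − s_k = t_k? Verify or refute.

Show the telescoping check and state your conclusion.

valid (s_(k+1) − s_k reduces to t_k)

s_(k+1) = 4*k**3 + 10*k**2 + 9*k + 5
s_(k+1) − s_k = 12*k**2 + 8*k + 3
(s_(k+1) − s_k) − t_k = 0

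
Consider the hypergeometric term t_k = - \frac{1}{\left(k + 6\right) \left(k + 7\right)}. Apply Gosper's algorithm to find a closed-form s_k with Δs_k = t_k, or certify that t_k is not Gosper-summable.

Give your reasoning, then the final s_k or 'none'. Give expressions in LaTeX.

s_k = - \frac{k}{6 k + 36}

t_(k+1)/t_k = (k + 6)/(k + 8).
Take A(k)=k + 6, B(k)=k + 8, C(k)=1.
f must satisfy (k + 6)·f(k+1) − (k + 7)·f(k) = 1.
Bound: deg f ≤ 1.
Solving with deg f ≤ 1: f(k) = k/6.
Certificate R = B(k−1)f/C = k*(k + 7)/6 gives s_k = -k/(6*k + 36).
Check: Δs_k = -1/(k**2 + 13*k + 42). ✓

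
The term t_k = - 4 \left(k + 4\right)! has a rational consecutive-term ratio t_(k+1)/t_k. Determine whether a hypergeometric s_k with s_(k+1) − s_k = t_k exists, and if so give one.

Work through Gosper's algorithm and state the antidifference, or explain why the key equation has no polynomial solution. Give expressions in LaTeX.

Step 1: r(k) = k + 5.
Gosper form: A/B · C(k+1)/C(k) with A=k + 5, B=1, C=1.
f must satisfy (k + 5)·f(k+1) − (1)·f(k) = 1.
From deg A=1, deg B=0, deg C=0: d=-1.
d = -1 < 0 ⇒ no nonzero polynomial f; not summable.

none (Gosper's algorithm certifies no s_k)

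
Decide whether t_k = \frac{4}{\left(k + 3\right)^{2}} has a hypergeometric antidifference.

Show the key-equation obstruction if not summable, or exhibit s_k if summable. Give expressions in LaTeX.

Step 1: r(k) = (k + 3)**2/(k + 4)**2.
Normal form (A,B,C) = (k**2 + 6*k + 9, k**2 + 8*k + 16, 1).
f must satisfy (k**2 + 6*k + 9)·f(k+1) − (k**2 + 6*k + 9)·f(k) = 1.
deg f ≤ 0 (via 2,2,0).
Put f(k) = c0: A·f(k+1) − B(k−1)·f(k) − C = -1; need -1 = 0 — inconsistent ⇒ no f, not summable.

No — the linear system for f has no solution.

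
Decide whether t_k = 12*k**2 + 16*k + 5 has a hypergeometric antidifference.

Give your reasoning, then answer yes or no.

t_(k+1)/t_k = (12*k**2 + 40*k + 33)/(12*k**2 + 16*k + 5).
Gosper form: A/B · C(k+1)/C(k) with A=1, B=1, C=k**2 + 4*k/3 + 5/12.
Key eq: (1)·f(k+1) = (1)·f(k) + (k**2 + 4*k/3 + 5/12).
d = 3 from the (0,0,2) case.
Solve for f: f(k) = k*(4*k**2 + 2*k - 1)/12 (degree 3 ≤ 3).
Certificate R = B(k−1)f/C = k*(4*k**2 + 2*k - 1)/((2*k + 1)*(6*k + 5)) gives s_k = k*(4*k**2 + 2*k - 1).
Verify: 12*k**2 + 16*k + 5 matches t_k.

Yes. s_k = k*(4*k**2 + 2*k - 1).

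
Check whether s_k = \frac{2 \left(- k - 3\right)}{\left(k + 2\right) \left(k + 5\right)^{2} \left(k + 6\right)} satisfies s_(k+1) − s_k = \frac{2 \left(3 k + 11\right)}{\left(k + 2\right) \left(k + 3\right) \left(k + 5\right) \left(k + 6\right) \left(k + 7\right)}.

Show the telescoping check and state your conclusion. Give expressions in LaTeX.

Invalid: residual \frac{16 \left(- k^{2} - 9 k - 19\right)}{k^{7} + 34 k^{6} + 486 k^{5} + 3776 k^{4} + 17165 k^{3} + 45462 k^{2} + 64620 k + 37800} ≠ 0.

s_(k+1) = 2*(-k - 4)/((k + 3)*(k + 6)**2*(k + 7))
s_(k+1) − s_k = 2*(-(k + 2)*(k + 4)*(k + 5)**2 + (k + 3)**2*(k + 6)*(k + 7))/((k + 2)*(k + 3)*(k + 5)**2*(k + 6)**2*(k + 7))
(s_(k+1) − s_k) − t_k = 16*(-k**2 - 9*k - 19)/(k**7 + 34*k**6 + 486*k**5 + 3776*k**4 + 17165*k**3 + 45462*k**2 + 64620*k + 37800)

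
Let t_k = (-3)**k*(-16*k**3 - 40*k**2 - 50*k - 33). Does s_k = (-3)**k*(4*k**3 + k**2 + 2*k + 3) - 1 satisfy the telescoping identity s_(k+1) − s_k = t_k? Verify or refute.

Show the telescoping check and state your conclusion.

valid (s_(k+1) − s_k reduces to t_k)

s_(k+1) = (-3)**(k + 1)*(2*k + 4*(k + 1)**3 + (k + 1)**2 + 5) - 1
s_(k+1) − s_k = (-3)**k*(-16*k**3 - 40*k**2 - 50*k - 33)
(s_(k+1) − s_k) − t_k = 0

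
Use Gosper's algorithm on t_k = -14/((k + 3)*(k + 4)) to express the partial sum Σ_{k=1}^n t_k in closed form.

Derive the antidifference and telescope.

t_(k+1)/t_k = (k + 3)/(k + 5).
Take A(k)=k + 3, B(k)=k + 5, C(k)=1.
f must satisfy (k + 3)·f(k+1) − (k + 4)·f(k) = 1.
deg f ≤ 1 (via 1,1,0).
Match coefficients ⇒ f(k) = k/3.
R(k) = B(k−1)·f(k)/C(k) = k*(k + 4)/3; s_k = R·t_k = -14*k/(3*k + 9).
s_(k+1) − s_k = -14/(k**2 + 7*k + 12) = t_k.
Σ_(k=1)^n t_k = s_(n+1) − s_(1) = (14*(-n - 1)/(3*(n + 4))) − (-7/6), i.e. -7*n/(2*n + 8).

S(n) = -7*n/(2*n + 8)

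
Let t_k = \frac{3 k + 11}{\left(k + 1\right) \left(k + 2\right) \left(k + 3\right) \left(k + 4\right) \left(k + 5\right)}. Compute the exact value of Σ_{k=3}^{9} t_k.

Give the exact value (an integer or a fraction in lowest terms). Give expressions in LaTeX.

Step 1: r(k) = (k + 1)*(3*k + 14)/((k + 6)*(3*k + 11)).
Gosper form: A/B · C(k+1)/C(k) with A=k + 1, B=k + 6, C=k + 11/3.
f must satisfy (k + 1)·f(k+1) − (k + 5)·f(k) = k + 11/3.
Bound: deg f ≤ 4.
Solve for f: f(k) = k*(k + 3)*(k**2 + 7*k + 14)/24 (degree 4 ≤ 4).
R(k) = B(k−1)·f(k)/C(k) = k*(k + 3)*(k + 5)*(k**2 + 7*k + 14)/(8*(3*k + 11)); s_k = R·t_k = k*(k**2 + 7*k + 14)/(8*(k**3 + 7*k**2 + 14*k + 8)).
Δs = (3*k + 11)/(k**5 + 15*k**4 + 85*k**3 + 225*k**2 + 274*k + 120), as required.
Evaluate s at k=10 and k=3: 115/924 and 33/280; difference 61/9240.

Σ = 61/9240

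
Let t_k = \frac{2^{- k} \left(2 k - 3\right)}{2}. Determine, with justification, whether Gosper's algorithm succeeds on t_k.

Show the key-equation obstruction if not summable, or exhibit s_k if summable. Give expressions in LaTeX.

Ratio r(k) = (2*k - 1)/(2*(2*k - 3)).
So A=1/2 and B=1, with C=k - 3/2.
Solve (1/2)·f(k+1) − (1)·f(k) = k - 3/2.
Degrees (0,0,1) ⇒ d ≤ 1.
A polynomial solution: f(k) = 1 - 2*k.
Certificate R = B(k−1)f/C = -2*(2*k - 1)/(2*k - 3) gives s_k = (1 - 2*k)/2**k.
Δs = (2*k - 3)/(2*2**k), as required.

Yes. s_k = 2^{- k} \left(1 - 2 k\right).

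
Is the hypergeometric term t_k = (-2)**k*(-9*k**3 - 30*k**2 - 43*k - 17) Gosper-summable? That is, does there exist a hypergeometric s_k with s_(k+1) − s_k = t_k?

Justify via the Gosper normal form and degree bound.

Yes. s_k = (-2)**k*(3*k**3 + 4*k**2 + 3*k - 1).

The ratio is 2*(-9*k**3 - 57*k**2 - 130*k - 99)/(9*k**3 + 30*k**2 + 43*k + 17).
Factor: A=-2; B=1; C=k**3 + 10*k**2/3 + 43*k/9 + 17/9.
Solve (-2)·f(k+1) − (1)·f(k) = k**3 + 10*k**2/3 + 43*k/9 + 17/9.
From deg A=0, deg B=0, deg C=3: d=3.
Match coefficients ⇒ f(k) = -(3*k**3 + 4*k**2 + 3*k - 1)/9.
R(k) = B(k−1)·f(k)/C(k) = -(3*k**3 + 4*k**2 + 3*k - 1)/(9*k**3 + 30*k**2 + 43*k + 17); s_k = R·t_k = (-2)**k*(3*k**3 + 4*k**2 + 3*k - 1).
Verify: (-2)**k*(-9*k**3 - 30*k**2 - 43*k - 17) matches t_k.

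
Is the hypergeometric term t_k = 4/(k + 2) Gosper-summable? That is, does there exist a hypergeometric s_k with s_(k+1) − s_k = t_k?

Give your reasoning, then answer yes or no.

No — key equation has no polynomial f.

t_(k+1)/t_k = (k + 2)/(k + 3).
So A=k + 2 and B=k + 3, with C=1.
Need (k + 2)·f(k+1) − (k + 2)·f(k) = 1.
deg f ≤ 0 (via 1,1,0).
f = c0 ⇒ A·f(k+1) − B(k−1)·f(k) − C = -1. The system {-1 = 0} is inconsistent; no antidifference.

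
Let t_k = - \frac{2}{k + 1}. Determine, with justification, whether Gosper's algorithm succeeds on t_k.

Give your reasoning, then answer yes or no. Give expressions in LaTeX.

No. Not Gosper-summable.

The ratio is (k + 1)/(k + 2).
A = k + 1, B = k + 2, C = 1.
f must satisfy (k + 1)·f(k+1) − (k + 1)·f(k) = 1.
d = 0 from the (1,1,0) case.
Generic f = c0 gives residual -1; -1 = 0 cannot hold, so t_k is not Gosper-summable.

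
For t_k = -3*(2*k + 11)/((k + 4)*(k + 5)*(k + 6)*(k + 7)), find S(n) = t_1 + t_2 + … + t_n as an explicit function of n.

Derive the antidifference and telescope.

S(n) = 3*n*(-n - 12)/(35*(n**2 + 12*n + 35))

Step 1: r(k) = (k + 4)*(2*k + 13)/((k + 8)*(2*k + 11)).
Factor: A=k + 4; B=k + 8; C=k + 11/2.
f must satisfy (k + 4)·f(k+1) − (k + 7)·f(k) = k + 11/2.
deg f ≤ 3 (via 1,1,1).
Solve for f: f(k) = k*(k + 5)*(k + 10)/48 (degree 3 ≤ 3).
Then R = B(k−1)f/C = k*(k + 5)*(k + 7)*(k + 10)/(24*(2*k + 11)), so s_k = R(k)·t_k = k*(-k - 10)/(8*(k**2 + 10*k + 24)).
Check: Δs_k = 3*(-2*k - 11)/(k**4 + 22*k**3 + 179*k**2 + 638*k + 840). ✓
Σ_(k=1)^n t_k = s_(n+1) − s_(1) = ((-n**2 - 12*n - 11)/(8*(n**2 + 12*n + 35))) − (-11/280), i.e. 3*n*(-n - 12)/(35*(n**2 + 12*n + 35)).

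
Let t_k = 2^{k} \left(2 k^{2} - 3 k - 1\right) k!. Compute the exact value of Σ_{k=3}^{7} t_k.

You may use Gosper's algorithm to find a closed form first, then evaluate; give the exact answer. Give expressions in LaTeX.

t_(k+1)/t_k = 2*(2*k**3 + 3*k**2 - k - 2)/(2*k**2 - 3*k - 1).
A = 2*k + 2, B = 1, C = k**2 - 3*k/2 - 1/2.
f must satisfy (2*k + 2)·f(k+1) − (1)·f(k) = k**2 - 3*k/2 - 1/2.
Bound: deg f ≤ 1.
Coefficient equations give f(k) = (k - 3)/2.
Certificate R = B(k−1)f/C = (k - 3)/(2*k**2 - 3*k - 1) gives s_k = 2**k*(k - 3)*factorial(k).
s_(k+1) − s_k = 2**k*(2*k**2 - 3*k - 1)*factorial(k) = t_k.
Sum = s_(8) − s_(3); s_(8) = 51609600, s_(3) = 0 ⇒ 51609600.

Σ = 51609600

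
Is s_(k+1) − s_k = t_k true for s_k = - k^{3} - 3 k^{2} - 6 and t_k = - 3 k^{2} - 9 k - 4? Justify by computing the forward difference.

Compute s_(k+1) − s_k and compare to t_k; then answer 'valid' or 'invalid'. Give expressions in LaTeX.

s_(k+1) = -(k + 1)**3 - 3*(k + 1)**2 - 6
s_(k+1) − s_k = -3*k**2 - 9*k - 4
(s_(k+1) − s_k) − t_k = 0

Valid — Δs_k = t_k.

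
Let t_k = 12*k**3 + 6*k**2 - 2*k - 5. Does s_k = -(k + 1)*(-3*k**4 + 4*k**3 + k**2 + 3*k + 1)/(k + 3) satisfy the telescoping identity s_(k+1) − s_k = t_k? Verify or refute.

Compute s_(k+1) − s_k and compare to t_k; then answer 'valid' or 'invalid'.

Invalid: residual 2*(-9*k**4 - 46*k**3 - 17*k**2 + 8*k + 14)/(k**2 + 7*k + 12) ≠ 0.

s_(k+1) = (3*k**5 + 14*k**4 + 21*k**3 + 5*k**2 - 16*k - 12)/(k + 4)
s_(k+1) − s_k = (12*k**5 + 72*k**4 + 92*k**3 + 19*k**2 - 43*k - 32)/(k**2 + 7*k + 12)
(s_(k+1) − s_k) − t_k = 2*(-9*k**4 - 46*k**3 - 17*k**2 + 8*k + 14)/(k**2 + 7*k + 12)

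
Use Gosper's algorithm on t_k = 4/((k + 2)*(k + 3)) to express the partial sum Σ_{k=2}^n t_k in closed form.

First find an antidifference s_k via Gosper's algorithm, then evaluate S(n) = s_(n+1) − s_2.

S(n) = (n - 1)/(n + 3)

Step 1: r(k) = (k + 2)/(k + 4).
So A=k + 2 and B=k + 4, with C=1.
Solve (k + 2)·f(k+1) − (k + 3)·f(k) = 1.
Degrees (1,1,0) ⇒ d ≤ 1.
Coefficient equations give f(k) = k/2.
R(k) = B(k−1)·f(k)/C(k) = k*(k + 3)/2; s_k = R·t_k = 2*k/(k + 2).
Check: Δs_k = 4/(k**2 + 5*k + 6). ✓
Σ_(k=2)^n t_k = s_(n+1) − s_(2) = (2*(n + 1)/(n + 3)) − (1), i.e. (n - 1)/(n + 3).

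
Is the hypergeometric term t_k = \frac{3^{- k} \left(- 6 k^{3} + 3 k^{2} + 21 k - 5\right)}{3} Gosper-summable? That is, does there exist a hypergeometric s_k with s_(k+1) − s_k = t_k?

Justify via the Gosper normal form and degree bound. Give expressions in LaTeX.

Step 1: r(k) = (6*k**3 + 15*k**2 - 9*k - 13)/(3*(6*k**3 - 3*k**2 - 21*k + 5)).
Gosper form: A/B · C(k+1)/C(k) with A=1/3, B=1, C=k**3 - k**2/2 - 7*k/2 + 5/6.
Set up (1/3)·f(k+1) − (1)·f(k) − (k**3 - k**2/2 - 7*k/2 + 5/6) = 0.
From deg A=0, deg B=0, deg C=3: d=3.
Match coefficients ⇒ f(k) = -(3*k**3 + 3*k**2 - 3*k + 4)/2.
So s_k = (B(k−1)f/C)·t_k = (-3*(3*k**3 + 3*k**2 - 3*k + 4)/(6*k**3 - 3*k**2 - 21*k + 5))·t_k = (3*k**3 + 3*k**2 - 3*k + 4)/3**k.
Verify: (-6*k**3 + 3*k**2 + 21*k - 5)/(3*3**k) matches t_k.

Yes. s_k = 3^{- k} \left(3 k^{3} + 3 k^{2} - 3 k + 4\right).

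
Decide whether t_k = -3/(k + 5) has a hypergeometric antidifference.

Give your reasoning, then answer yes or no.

No — the linear system for f has no solution.

Ratio r(k) = (k + 5)/(k + 6).
Factor: A=k + 5; B=k + 6; C=1.
Need (k + 5)·f(k+1) − (k + 5)·f(k) = 1.
Bound: deg f ≤ 0.
f = c0 ⇒ A·f(k+1) − B(k−1)·f(k) − C = -1. The system {-1 = 0} is inconsistent; no antidifference.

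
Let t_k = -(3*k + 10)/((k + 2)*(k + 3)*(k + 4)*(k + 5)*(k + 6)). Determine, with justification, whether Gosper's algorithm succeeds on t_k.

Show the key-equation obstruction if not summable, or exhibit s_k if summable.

r(k) = (k + 2)*(3*k + 13)/((k + 7)*(3*k + 10)) after simplifying.
A = k + 2, B = k + 7, C = k + 10/3.
Set up (k + 2)·f(k+1) − (k + 6)·f(k) − (k + 10/3) = 0.
Degrees (1,1,1) ⇒ d ≤ 4.
Solve for f: f(k) = k*(k + 3)*(k**2 + 11*k + 38)/120 (degree 4 ≤ 4).
Then R = B(k−1)f/C = k*(k + 3)*(k + 6)*(k**2 + 11*k + 38)/(40*(3*k + 10)), so s_k = R(k)·t_k = k*(-k**2 - 11*k - 38)/(40*(k**3 + 11*k**2 + 38*k + 40)).
s_(k+1) − s_k = (-3*k - 10)/(k**5 + 20*k**4 + 155*k**3 + 580*k**2 + 1044*k + 720) = t_k.

Yes. s_k = k*(-k**2 - 11*k - 38)/(40*(k**3 + 11*k**2 + 38*k + 40)).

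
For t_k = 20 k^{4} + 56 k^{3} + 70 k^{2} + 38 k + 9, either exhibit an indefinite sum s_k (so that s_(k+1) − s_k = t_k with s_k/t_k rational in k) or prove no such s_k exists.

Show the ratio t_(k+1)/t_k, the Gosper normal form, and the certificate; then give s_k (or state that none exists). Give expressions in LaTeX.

t_(k+1)/t_k = (20*k**4 + 136*k**3 + 358*k**2 + 426*k + 193)/(20*k**4 + 56*k**3 + 70*k**2 + 38*k + 9).
Take A(k)=1, B(k)=1, C(k)=k**4 + 14*k**3/5 + 7*k**2/2 + 19*k/10 + 9/20.
Key eq: (1)·f(k+1) = (1)·f(k) + (k**4 + 14*k**3/5 + 7*k**2/2 + 19*k/10 + 9/20).
Degrees (0,0,4) ⇒ d ≤ 5.
Coefficient equations give f(k) = k*(4*k**4 + 4*k**3 + 2*k**2 - 2*k + 1)/20.
Get s_k = R·t_k = k*(4*k**4 + 4*k**3 + 2*k**2 - 2*k + 1) with R(k) = B(k−1)f(k)/C(k) = k*(4*k**4 + 4*k**3 + 2*k**2 - 2*k + 1)/(20*k**4 + 56*k**3 + 70*k**2 + 38*k + 9).
s_(k+1) − s_k = 20*k**4 + 56*k**3 + 70*k**2 + 38*k + 9 = t_k.

s_k = k \left(4 k^{4} + 4 k^{3} + 2 k^{2} - 2 k + 1\right)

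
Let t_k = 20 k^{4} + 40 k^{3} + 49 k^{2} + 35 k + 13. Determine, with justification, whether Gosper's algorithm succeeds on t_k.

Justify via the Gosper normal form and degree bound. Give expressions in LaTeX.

Yes. s_k = k \left(4 k^{4} + 3 k^{2} + 3 k + 3\right).

r(k) = (20*k**4 + 120*k**3 + 289*k**2 + 333*k + 157)/(20*k**4 + 40*k**3 + 49*k**2 + 35*k + 13) after simplifying.
Take A(k)=1, B(k)=1, C(k)=k**4 + 2*k**3 + 49*k**2/20 + 7*k/4 + 13/20.
Need (1)·f(k+1) − (1)·f(k) = k**4 + 2*k**3 + 49*k**2/20 + 7*k/4 + 13/20.
Bound: deg f ≤ 5.
Solving with deg f ≤ 5: f(k) = k*(4*k**4 + 3*k**2 + 3*k + 3)/20.
R(k) = B(k−1)·f(k)/C(k) = k*(4*k**4 + 3*k**2 + 3*k + 3)/(20*k**4 + 40*k**3 + 49*k**2 + 35*k + 13); s_k = R·t_k = k*(4*k**4 + 3*k**2 + 3*k + 3).
s_(k+1) − s_k = 20*k**4 + 40*k**3 + 49*k**2 + 35*k + 13 = t_k.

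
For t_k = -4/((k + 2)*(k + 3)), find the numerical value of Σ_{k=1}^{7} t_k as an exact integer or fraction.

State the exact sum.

Step 1: r(k) = (k + 2)/(k + 4).
A = k + 2, B = k + 4, C = 1.
Set up (k + 2)·f(k+1) − (k + 3)·f(k) − (1) = 0.
From deg A=1, deg B=1, deg C=0: d=1.
Coefficient equations give f(k) = k/2.
Certificate R = B(k−1)f/C = k*(k + 3)/2 gives s_k = -2*k/(k + 2).
Verify: -4/(k**2 + 5*k + 6) matches t_k.
Evaluate s at k=8 and k=1: -8/5 and -2/3; difference -14/15.

Σ = -14/15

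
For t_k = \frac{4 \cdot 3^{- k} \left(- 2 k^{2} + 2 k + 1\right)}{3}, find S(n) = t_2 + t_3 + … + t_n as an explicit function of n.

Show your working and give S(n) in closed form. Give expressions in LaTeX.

S(n) = 4 \cdot 3^{- n - 2} \left(- 4 \cdot 3^{n} + 3 n^{2} + 6 n + 3\right)

Step 1: r(k) = (2*k**2 + 2*k - 1)/(3*(2*k**2 - 2*k - 1)).
Factor: A=1/3; B=1; C=k**2 - k - 1/2.
Key eq: (1/3)·f(k+1) = (1)·f(k) + (k**2 - k - 1/2).
d = 2 from the (0,0,2) case.
A polynomial solution: f(k) = -3*k**2/2.
So s_k = (B(k−1)f/C)·t_k = (-3*k**2/(2*k**2 - 2*k - 1))·t_k = 4*k**2/3**k.
Check: Δs_k = 4*(-2*k**2 + 2*k + 1)/(3*3**k). ✓
Evaluate: s_(n+1) = 4*3**(-n - 1)*(n**2 + 2*n + 1); subtract s_(2) = 16/9 ⇒ S(n) = 4*3**(-n - 2)*(-4*3**n + 3*n**2 + 6*n + 3).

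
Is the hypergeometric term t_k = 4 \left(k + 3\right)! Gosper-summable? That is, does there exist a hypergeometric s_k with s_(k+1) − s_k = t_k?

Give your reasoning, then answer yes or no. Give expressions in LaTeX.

No — negative degree bound, so no certificate f.

Step 1: r(k) = k + 4.
So A=k + 4 and B=1, with C=1.
Need (k + 4)·f(k+1) − (1)·f(k) = 1.
From deg A=1, deg B=0, deg C=0: d=-1.
Bound -1 < 0, so the key equation has no polynomial solution.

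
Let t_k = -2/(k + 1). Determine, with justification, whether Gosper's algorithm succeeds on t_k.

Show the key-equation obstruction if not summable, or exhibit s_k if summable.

The ratio is (k + 1)/(k + 2).
Factor: A=k + 1; B=k + 2; C=1.
Set up (k + 1)·f(k+1) − (k + 1)·f(k) − (1) = 0.
d = 0 from the (1,1,0) case.
Put f(k) = c0: A·f(k+1) − B(k−1)·f(k) − C = -1; need -1 = 0 — inconsistent ⇒ no f, not summable.

No; the coefficient equations for f are inconsistent.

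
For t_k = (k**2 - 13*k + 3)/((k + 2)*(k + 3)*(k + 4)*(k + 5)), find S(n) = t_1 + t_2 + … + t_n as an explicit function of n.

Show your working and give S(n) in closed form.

S(n) = n*(-n**2 - 27*n - 17)/(15*(n**3 + 12*n**2 + 47*n + 60))

t_(k+1)/t_k = -(k + 2)*(13*k - (k + 1)**2 + 10)/((k + 6)*(k**2 - 13*k + 3)).
So A=k + 2 and B=k + 6, with C=k**2 - 13*k + 3.
Need (k + 2)·f(k+1) − (k + 5)·f(k) = k**2 - 13*k + 3.
Degrees (1,1,2) ⇒ d ≤ 3.
A polynomial solution: f(k) = -k*(k - 2)*(k + 35)/24.
Get s_k = R·t_k = k*(-k**2 - 33*k + 70)/(24*(k + 2)*(k + 3)*(k + 4)) with R(k) = B(k−1)f(k)/C(k) = -k*(k - 2)*(k + 5)*(k + 35)/(24*(k**2 - 13*k + 3)).
Δs = (k**2 - 13*k + 3)/(k**4 + 14*k**3 + 71*k**2 + 154*k + 120), as required.
Σ_(k=1)^n t_k = s_(n+1) − s_(1) = ((-n**3 - 36*n**2 + n + 36)/(24*(n**3 + 12*n**2 + 47*n + 60))) − (1/40), i.e. n*(-n**2 - 27*n - 17)/(15*(n**3 + 12*n**2 + 47*n + 60)).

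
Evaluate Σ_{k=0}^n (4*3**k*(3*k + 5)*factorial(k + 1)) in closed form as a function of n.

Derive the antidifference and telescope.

Compute t_(k+1)/t_k: get 3*(k + 2)*(3*k + 8)/(3*k + 5).
So A=3*k + 6 and B=1, with C=k + 5/3.
Need (3*k + 6)·f(k+1) − (1)·f(k) = k + 5/3.
From deg A=1, deg B=0, deg C=1: d=0.
Coefficient equations give f(k) = 1/3.
Get s_k = R·t_k = 4*3**k*factorial(k + 1) with R(k) = B(k−1)f(k)/C(k) = 1/(3*k + 5).
s_(k+1) − s_k = 4*3**k*(3*k + 5)*factorial(k + 1) = t_k.
s_(n+1) = 12*3**n*factorial(n + 2) and s_(0) = 4, so S(n) = 12*3**n*factorial(n + 2) - 4.

S(n) = 12*3**n*factorial(n + 2) - 4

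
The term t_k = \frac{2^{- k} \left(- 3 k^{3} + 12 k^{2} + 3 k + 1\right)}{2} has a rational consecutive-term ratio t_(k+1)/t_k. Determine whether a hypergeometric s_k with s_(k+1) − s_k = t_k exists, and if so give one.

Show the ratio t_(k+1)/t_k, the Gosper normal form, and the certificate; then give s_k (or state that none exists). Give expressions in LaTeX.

Ratio r(k) = (3*k**3 - 3*k**2 - 18*k - 13)/(2*(3*k**3 - 12*k**2 - 3*k - 1)).
Take A(k)=1/2, B(k)=1, C(k)=k**3 - 4*k**2 - k - 1/3.
f must satisfy (1/2)·f(k+1) − (1)·f(k) = k**3 - 4*k**2 - k - 1/3.
deg f ≤ 3 (via 0,0,3).
A polynomial solution: f(k) = -2*(3*k**3 - 3*k**2 - 1)/3.
So s_k = (B(k−1)f/C)·t_k = (-2*(3*k**3 - 3*k**2 - 1)/(3*k**3 - 12*k**2 - 3*k - 1))·t_k = (3*k**3 - 3*k**2 - 1)/2**k.
s_(k+1) − s_k = (-3*k**3 + 12*k**2 + 3*k + 1)/(2*2**k) = t_k.

s_k = 2^{- k} \left(3 k^{3} - 3 k^{2} - 1\right)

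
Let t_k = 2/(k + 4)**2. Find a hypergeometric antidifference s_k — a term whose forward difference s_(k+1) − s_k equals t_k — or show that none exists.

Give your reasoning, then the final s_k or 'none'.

Step 1: r(k) = (k + 4)**2/(k + 5)**2.
Take A(k)=k**2 + 8*k + 16, B(k)=k**2 + 10*k + 25, C(k)=1.
Set up (k**2 + 8*k + 16)·f(k+1) − (k**2 + 8*k + 16)·f(k) − (1) = 0.
deg f ≤ 0 (via 2,2,0).
Write f(k) = c0. Then LHS − RHS = -1, requiring -1 = 0: contradictory. No certificate.

none (Gosper's algorithm certifies no s_k)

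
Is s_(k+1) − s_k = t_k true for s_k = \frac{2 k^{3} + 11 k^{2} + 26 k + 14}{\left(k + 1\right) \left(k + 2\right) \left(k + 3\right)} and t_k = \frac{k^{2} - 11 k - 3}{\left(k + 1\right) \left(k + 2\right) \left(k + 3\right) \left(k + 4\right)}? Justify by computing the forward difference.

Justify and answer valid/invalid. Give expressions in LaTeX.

s_(k+1) = (26*k + 2*(k + 1)**3 + 11*(k + 1)**2 + 40)/((k + 2)*(k + 3)*(k + 4))
s_(k+1) − s_k = (k**2 - 11*k - 3)/(k**4 + 10*k**3 + 35*k**2 + 50*k + 24)
(s_(k+1) − s_k) − t_k = 0

valid (s_(k+1) − s_k reduces to t_k)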